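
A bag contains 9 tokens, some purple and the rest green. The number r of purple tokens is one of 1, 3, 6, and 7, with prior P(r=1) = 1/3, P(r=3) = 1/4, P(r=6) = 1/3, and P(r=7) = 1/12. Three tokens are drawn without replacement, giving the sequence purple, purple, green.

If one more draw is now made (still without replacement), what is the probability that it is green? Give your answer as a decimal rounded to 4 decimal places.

0.4058

Under each hypothesis, the probability of the observed sequence is: P(data | r = 1) = (1/9)(0/8) = 0; P(data | r = 3) = (3/9)(2/8)(6/7) = 1/14; P(data | r = 6) = (6/9)(5/8)(3/7) = 5/28; P(data | r = 7) = (7/9)(6/8)(2/7) = 1/6.
Multiplying each by its prior: 1/3 · 0 = 0, 1/4 · 1/14 = 1/56, 1/3 · 5/28 = 5/84, 1/12 · 1/6 = 1/72; summing to 23/252.
The posterior is then P(r = 1 | data) = 0, P(r = 3 | data) = 9/46, P(r = 6 | data) = 15/23, P(r = 7 | data) = 7/46.
So P(green next | data) = Σ P(green next | H) P(H | data) = (5/6)(9/46) + (1/3)(15/23) + (1/6)(7/46) = 28/69.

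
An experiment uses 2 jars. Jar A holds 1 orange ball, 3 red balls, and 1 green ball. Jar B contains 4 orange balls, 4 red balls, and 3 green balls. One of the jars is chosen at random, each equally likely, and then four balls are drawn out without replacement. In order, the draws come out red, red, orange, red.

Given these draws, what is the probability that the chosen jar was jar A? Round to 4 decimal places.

0.8049

The likelihood of the observed sequence under each hypothesis: P(data | jar A) = (3/5)(2/4)(1/3)(1/2) = 0.05; P(data | jar B) = (4/11)(3/10)(4/9)(2/8) = 0.012121.
Multiplying each by its prior: 1/2 · 0.05 = 0.025, 1/2 · 0.012121 = 0.0060606; these sum to 0.031061.
Hence P(jar A | data) = (0.025) / (0.031061) = 0.80488.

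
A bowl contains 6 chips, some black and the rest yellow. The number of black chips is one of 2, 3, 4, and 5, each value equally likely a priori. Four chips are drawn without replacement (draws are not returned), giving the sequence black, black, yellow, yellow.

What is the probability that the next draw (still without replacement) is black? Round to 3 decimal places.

0.500

For each hypothesis, P(data | H) works out to: P(data | r = 2) = (2/6)(1/5)(4/4)(3/3) = 1/15; P(data | r = 3) = (3/6)(2/5)(3/4)(2/3) = 1/10; P(data | r = 4) = (4/6)(3/5)(2/4)(1/3) = 1/15; P(data | r = 5) = (5/6)(4/5)(1/4)(0/3) = 0.
Multiplying each by its prior: 1/4 · 1/15 = 1/60, 1/4 · 1/10 = 1/40, 1/4 · 1/15 = 1/60, 1/4 · 0 = 0; summing to 7/120.
The posterior is then P(r = 2 | data) = 2/7, P(r = 3 | data) = 3/7, P(r = 4 | data) = 2/7, P(r = 5 | data) = 0.
So P(black next | data) = Σ P(black next | H) P(H | data) = (0)(2/7) + (1/2)(3/7) + (1)(2/7) = 1/2.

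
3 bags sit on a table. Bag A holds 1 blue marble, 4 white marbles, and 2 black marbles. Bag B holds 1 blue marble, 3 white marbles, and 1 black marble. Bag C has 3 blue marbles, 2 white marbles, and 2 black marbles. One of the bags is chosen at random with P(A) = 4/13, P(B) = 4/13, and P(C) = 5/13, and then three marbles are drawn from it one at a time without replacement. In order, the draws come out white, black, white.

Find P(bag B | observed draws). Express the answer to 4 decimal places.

For each hypothesis, P(data | H) works out to: P(data | bag A) = (4/7)(2/6)(3/5) = 4/35; P(data | bag B) = (3/5)(1/4)(2/3) = 1/10; P(data | bag C) = (2/7)(2/6)(1/5) = 2/105.
Multiplying each by its prior: 4/13 · 4/35 = 16/455, 4/13 · 1/10 = 2/65, 5/13 · 2/105 = 2/273; summing to 20/273.
By Bayes' rule, P(bag B | data) = (2/65) / (20/273) = 21/50.

0.4200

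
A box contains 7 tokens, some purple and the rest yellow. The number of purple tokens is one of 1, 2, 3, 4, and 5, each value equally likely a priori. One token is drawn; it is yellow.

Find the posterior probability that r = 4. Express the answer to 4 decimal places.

The likelihood of this draw under each hypothesis: P(data | r = 1) = (6/7) = 6/7; P(data | r = 2) = (5/7) = 5/7; P(data | r = 3) = (4/7) = 4/7; P(data | r = 4) = (3/7) = 3/7; P(data | r = 5) = (2/7) = 2/7.
Weighting by the prior gives 1/5 · 6/7 = 6/35, 1/5 · 5/7 = 1/7, 1/5 · 4/7 = 4/35, 1/5 · 3/7 = 3/35, 1/5 · 2/7 = 2/35; these sum to 4/7.
Hence P(r = 4 | data) = (3/35) / (4/7) = 3/20.

0.1500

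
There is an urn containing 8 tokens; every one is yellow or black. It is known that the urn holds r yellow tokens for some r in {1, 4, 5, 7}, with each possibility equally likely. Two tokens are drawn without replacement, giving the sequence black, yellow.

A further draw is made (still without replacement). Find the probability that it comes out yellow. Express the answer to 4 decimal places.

0.5556

For each hypothesis, P(data | H) works out to: P(data | r = 1) = (7/8)(1/7) = 1/8; P(data | r = 4) = (4/8)(4/7) = 2/7; P(data | r = 5) = (3/8)(5/7) = 15/56; P(data | r = 7) = (1/8)(7/7) = 1/8.
Multiplying each by its prior: 1/4 · 1/8 = 1/32, 1/4 · 2/7 = 1/14, 1/4 · 15/56 = 15/224, 1/4 · 1/8 = 1/32; with total 45/224.
Dividing through by the total gives posterior P(r = 1 | data) = 7/45, P(r = 4 | data) = 16/45, P(r = 5 | data) = 1/3, P(r = 7 | data) = 7/45.
So P(yellow next | data) = Σ P(yellow next | H) P(H | data) = (0)(7/45) + (1/2)(16/45) + (2/3)(1/3) + (1)(7/45) = 5/9.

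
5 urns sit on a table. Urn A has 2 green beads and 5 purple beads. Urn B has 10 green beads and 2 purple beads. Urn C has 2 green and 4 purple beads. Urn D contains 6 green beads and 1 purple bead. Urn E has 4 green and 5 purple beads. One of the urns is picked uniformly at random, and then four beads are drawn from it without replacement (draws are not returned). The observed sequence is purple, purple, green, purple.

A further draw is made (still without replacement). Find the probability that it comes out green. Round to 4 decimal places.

0.4554

Compute the likelihood of the observed sequence for each case: P(data | urn A) = (5/7)(4/6)(2/5)(3/4) = 1/7; P(data | urn B) = (2/12)(1/11)(10/10)(0/9) = 0; P(data | urn C) = (4/6)(3/5)(2/4)(2/3) = 2/15; P(data | urn D) = (1/7)(0/6) = 0; P(data | urn E) = (5/9)(4/8)(4/7)(3/6) = 5/63.
The prior-weighted likelihoods are 1/5 · 1/7 = 1/35, 1/5 · 0 = 0, 1/5 · 2/15 = 2/75, 1/5 · 0 = 0, 1/5 · 5/63 = 1/63; summing to 16/225.
The posterior is then P(urn A | data) = 45/112, P(urn B | data) = 0, P(urn C | data) = 3/8, P(urn D | data) = 0, P(urn E | data) = 25/112.
Averaging over the posterior, P(green next | data) = (1/3)(45/112) + (1/2)(3/8) + (3/5)(25/112) = 51/112.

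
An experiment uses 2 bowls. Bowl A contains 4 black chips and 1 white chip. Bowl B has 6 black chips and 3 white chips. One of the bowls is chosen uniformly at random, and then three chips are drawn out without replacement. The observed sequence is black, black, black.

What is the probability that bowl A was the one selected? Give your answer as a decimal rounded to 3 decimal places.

0.627

For each hypothesis, P(data | H) works out to: P(data | bowl A) = (4/5)(3/4)(2/3) = 2/5; P(data | bowl B) = (6/9)(5/8)(4/7) = 5/21.
Multiplying each by its prior: 1/2 · 2/5 = 1/5, 1/2 · 5/21 = 5/42; these sum to 67/210.
So P(bowl A | data) = (1/5) / (67/210) = 42/67.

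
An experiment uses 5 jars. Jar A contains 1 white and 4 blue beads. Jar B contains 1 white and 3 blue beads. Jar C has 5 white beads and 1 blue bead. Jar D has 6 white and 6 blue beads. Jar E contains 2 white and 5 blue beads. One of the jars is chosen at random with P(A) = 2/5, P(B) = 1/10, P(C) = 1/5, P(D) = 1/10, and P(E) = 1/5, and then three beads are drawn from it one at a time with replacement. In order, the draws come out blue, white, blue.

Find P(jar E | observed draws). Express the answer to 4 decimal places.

The likelihood of the observed sequence under each hypothesis: P(data | jar A) = (4/5)(1/5)(4/5) = 0.128; P(data | jar B) = (3/4)(1/4)(3/4) = 0.14062; P(data | jar C) = (1/6)(5/6)(1/6) = 0.023148; P(data | jar D) = (6/12)(6/12)(6/12) = 0.125; P(data | jar E) = (5/7)(2/7)(5/7) = 0.14577.
Weighting by the prior gives 2/5 · 0.128 = 0.0512, 1/10 · 0.14062 = 0.014063, 1/5 · 0.023148 = 0.0046296, 1/10 · 0.125 = 0.0125, 1/5 · 0.14577 = 0.029155; these sum to 0.11155.
Therefore the posterior P(jar E | data) = (0.029155) / (0.11155) = 0.26137.

0.2614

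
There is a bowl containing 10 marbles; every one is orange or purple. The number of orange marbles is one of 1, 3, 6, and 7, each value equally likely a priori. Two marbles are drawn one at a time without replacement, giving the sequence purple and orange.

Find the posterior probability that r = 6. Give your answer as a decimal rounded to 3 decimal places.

Compute the likelihood of the observed sequence for each case: P(data | r = 1) = (9/10)(1/9) = 1/10; P(data | r = 3) = (7/10)(3/9) = 7/30; P(data | r = 6) = (4/10)(6/9) = 4/15; P(data | r = 7) = (3/10)(7/9) = 7/30.
Multiplying each by its prior: 1/4 · 1/10 = 1/40, 1/4 · 7/30 = 7/120, 1/4 · 4/15 = 1/15, 1/4 · 7/30 = 7/120; these sum to 5/24.
Therefore the posterior P(r = 6 | data) = (1/15) / (5/24) = 8/25.

0.320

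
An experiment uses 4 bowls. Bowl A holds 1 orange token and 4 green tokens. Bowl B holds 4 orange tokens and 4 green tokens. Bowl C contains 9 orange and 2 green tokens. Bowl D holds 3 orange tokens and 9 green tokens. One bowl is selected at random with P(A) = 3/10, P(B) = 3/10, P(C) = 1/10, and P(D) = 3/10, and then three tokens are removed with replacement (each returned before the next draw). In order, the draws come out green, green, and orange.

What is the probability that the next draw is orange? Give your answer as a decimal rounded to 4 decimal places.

For each hypothesis, P(data | H) works out to: P(data | bowl A) = (4/5)(4/5)(1/5) = 0.128; P(data | bowl B) = (4/8)(4/8)(4/8) = 0.125; P(data | bowl C) = (2/11)(2/11)(9/11) = 0.027047; P(data | bowl D) = (9/12)(9/12)(3/12) = 0.14062.
Weighting by the prior gives 3/10 · 0.128 = 0.0384, 3/10 · 0.125 = 0.0375, 1/10 · 0.027047 = 0.0027047, 3/10 · 0.14062 = 0.042188; summing to 0.12079.
Dividing through by the total gives posterior P(bowl A | data) = 0.3179, P(bowl B | data) = 0.31045, P(bowl C | data) = 0.022392, P(bowl D | data) = 0.34926.
The predictive probability is P(orange next | data) = (1/5)(0.3179) + (1/2)(0.31045) + (9/11)(0.022392) + (1/4)(0.34926) = 0.32444.

0.3244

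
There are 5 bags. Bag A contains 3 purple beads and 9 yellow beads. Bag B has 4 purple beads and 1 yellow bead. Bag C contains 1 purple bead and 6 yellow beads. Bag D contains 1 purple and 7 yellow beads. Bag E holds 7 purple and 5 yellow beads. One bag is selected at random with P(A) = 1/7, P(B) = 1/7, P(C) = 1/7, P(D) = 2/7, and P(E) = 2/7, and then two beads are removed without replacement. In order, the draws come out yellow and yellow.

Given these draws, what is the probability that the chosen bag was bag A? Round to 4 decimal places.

Under each hypothesis, the probability of the observed sequence is: P(data | bag A) = (9/12)(8/11) = 0.54545; P(data | bag B) = (1/5)(0/4) = 0; P(data | bag C) = (6/7)(5/6) = 0.71429; P(data | bag D) = (7/8)(6/7) = 0.75; P(data | bag E) = (5/12)(4/11) = 0.15152.
Multiplying each by its prior: 1/7 · 0.54545 = 0.077922, 1/7 · 0 = 0, 1/7 · 0.71429 = 0.10204, 2/7 · 0.75 = 0.21429, 2/7 · 0.15152 = 0.04329; these sum to 0.43754.
By Bayes' rule, P(bag A | data) = (0.077922) / (0.43754) = 0.17809.

0.1781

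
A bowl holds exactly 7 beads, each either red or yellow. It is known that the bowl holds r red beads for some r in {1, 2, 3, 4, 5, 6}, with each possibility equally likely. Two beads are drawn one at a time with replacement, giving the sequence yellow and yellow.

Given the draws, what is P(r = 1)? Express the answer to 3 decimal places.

Compute the likelihood of the observed sequence for each case: P(data | r = 1) = (6/7)(6/7) = 36/49; P(data | r = 2) = (5/7)(5/7) = 25/49; P(data | r = 3) = (4/7)(4/7) = 16/49; P(data | r = 4) = (3/7)(3/7) = 9/49; P(data | r = 5) = (2/7)(2/7) = 4/49; P(data | r = 6) = (1/7)(1/7) = 1/49.
The prior-weighted likelihoods are 1/6 · 36/49 = 6/49, 1/6 · 25/49 = 25/294, 1/6 · 16/49 = 8/147, 1/6 · 9/49 = 3/98, 1/6 · 4/49 = 2/147, 1/6 · 1/49 = 1/294; summing to 13/42.
So P(r = 1 | data) = (6/49) / (13/42) = 36/91.

0.396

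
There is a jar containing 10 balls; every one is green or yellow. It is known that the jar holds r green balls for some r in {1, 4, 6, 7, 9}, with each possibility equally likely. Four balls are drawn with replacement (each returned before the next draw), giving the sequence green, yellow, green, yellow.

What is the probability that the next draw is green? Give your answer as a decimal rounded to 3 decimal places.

0.550

Under each hypothesis, the probability of the observed sequence is: P(data | r = 1) = (1/10)(9/10)(1/10)(9/10) = 0.0081; P(data | r = 4) = (4/10)(6/10)(4/10)(6/10) = 0.0576; P(data | r = 6) = (6/10)(4/10)(6/10)(4/10) = 0.0576; P(data | r = 7) = (7/10)(3/10)(7/10)(3/10) = 0.0441; P(data | r = 9) = (9/10)(1/10)(9/10)(1/10) = 0.0081.
The prior-weighted likelihoods are 1/5 · 0.0081 = 0.00162, 1/5 · 0.0576 = 0.01152, 1/5 · 0.0576 = 0.01152, 1/5 · 0.0441 = 0.00882, 1/5 · 0.0081 = 0.00162; summing to 0.0351.
The posterior is then P(r = 1 | data) = 0.046154, P(r = 4 | data) = 0.32821, P(r = 6 | data) = 0.32821, P(r = 7 | data) = 0.25128, P(r = 9 | data) = 0.046154.
Averaging over the posterior, P(green next | data) = (1/10)(0.046154) + (2/5)(0.32821) + (3/5)(0.32821) + (7/10)(0.25128) + (9/10)(0.046154) = 0.55026.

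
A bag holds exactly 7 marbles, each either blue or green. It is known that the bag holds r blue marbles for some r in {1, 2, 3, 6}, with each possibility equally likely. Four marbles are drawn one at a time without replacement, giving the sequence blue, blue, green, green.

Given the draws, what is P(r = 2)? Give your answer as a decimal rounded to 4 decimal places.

For each hypothesis, P(data | H) works out to: P(data | r = 1) = (1/7)(0/6) = 0; P(data | r = 2) = (2/7)(1/6)(5/5)(4/4) = 1/21; P(data | r = 3) = (3/7)(2/6)(4/5)(3/4) = 3/35; P(data | r = 6) = (6/7)(5/6)(1/5)(0/4) = 0.
Multiplying each by its prior: 1/4 · 0 = 0, 1/4 · 1/21 = 1/84, 1/4 · 3/35 = 3/140, 1/4 · 0 = 0; summing to 1/30.
By Bayes' rule, P(r = 2 | data) = (1/84) / (1/30) = 5/14.

0.3571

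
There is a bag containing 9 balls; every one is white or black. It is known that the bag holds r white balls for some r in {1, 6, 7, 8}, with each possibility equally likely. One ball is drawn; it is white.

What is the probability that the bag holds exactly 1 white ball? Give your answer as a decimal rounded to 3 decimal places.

The likelihood of this draw under each hypothesis: P(data | r = 1) = (1/9) = 1/9; P(data | r = 6) = (6/9) = 2/3; P(data | r = 7) = (7/9) = 7/9; P(data | r = 8) = (8/9) = 8/9.
Multiplying each by its prior: 1/4 · 1/9 = 1/36, 1/4 · 2/3 = 1/6, 1/4 · 7/9 = 7/36, 1/4 · 8/9 = 2/9; summing to 11/18.
So P(r = 1 | data) = (1/36) / (11/18) = 1/22.

0.045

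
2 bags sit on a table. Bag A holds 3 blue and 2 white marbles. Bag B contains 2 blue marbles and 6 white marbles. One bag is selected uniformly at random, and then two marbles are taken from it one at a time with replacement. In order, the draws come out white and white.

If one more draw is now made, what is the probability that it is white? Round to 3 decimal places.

Compute the likelihood of the observed sequence for each case: P(data | bag A) = (2/5)(2/5) = 4/25; P(data | bag B) = (6/8)(6/8) = 9/16.
Multiplying each by its prior: 1/2 · 4/25 = 2/25, 1/2 · 9/16 = 9/32; these sum to 289/800.
Dividing through by the total gives posterior P(bag A | data) = 0.22145, P(bag B | data) = 0.77855.
So P(white next | data) = Σ P(white next | H) P(H | data) = (2/5)(0.22145) + (3/4)(0.77855) = 0.67249.

0.672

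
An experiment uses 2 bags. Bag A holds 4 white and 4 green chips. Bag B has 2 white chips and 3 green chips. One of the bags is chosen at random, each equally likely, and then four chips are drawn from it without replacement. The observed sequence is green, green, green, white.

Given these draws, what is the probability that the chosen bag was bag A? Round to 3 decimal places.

0.364

Under each hypothesis, the probability of the observed sequence is: P(data | bag A) = (4/8)(3/7)(2/6)(4/5) = 2/35; P(data | bag B) = (3/5)(2/4)(1/3)(2/2) = 1/10.
Weighting by the prior gives 1/2 · 2/35 = 1/35, 1/2 · 1/10 = 1/20; summing to 11/140.
Therefore the posterior P(bag A | data) = (1/35) / (11/140) = 4/11.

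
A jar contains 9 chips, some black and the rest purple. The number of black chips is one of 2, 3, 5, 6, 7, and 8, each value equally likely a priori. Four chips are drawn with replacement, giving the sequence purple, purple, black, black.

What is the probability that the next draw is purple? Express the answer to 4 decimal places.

For each hypothesis, P(data | H) works out to: P(data | r = 2) = (7/9)(7/9)(2/9)(2/9) = 0.029873; P(data | r = 3) = (6/9)(6/9)(3/9)(3/9) = 0.049383; P(data | r = 5) = (4/9)(4/9)(5/9)(5/9) = 0.060966; P(data | r = 6) = (3/9)(3/9)(6/9)(6/9) = 0.049383; P(data | r = 7) = (2/9)(2/9)(7/9)(7/9) = 0.029873; P(data | r = 8) = (1/9)(1/9)(8/9)(8/9) = 0.0097546.
Weighting by the prior gives 1/6 · 0.029873 = 0.0049789, 1/6 · 0.049383 = 0.0082305, 1/6 · 0.060966 = 0.010161, 1/6 · 0.049383 = 0.0082305, 1/6 · 0.029873 = 0.0049789, 1/6 · 0.0097546 = 0.0016258; these sum to 0.038206.
The posterior is then P(r = 2 | data) = 0.13032, P(r = 3 | data) = 0.21543, P(r = 5 | data) = 0.26596, P(r = 6 | data) = 0.21543, P(r = 7 | data) = 0.13032, P(r = 8 | data) = 0.042553.
The predictive probability is P(purple next | data) = (7/9)(0.13032) + (2/3)(0.21543) + (4/9)(0.26596) + (1/3)(0.21543) + (2/9)(0.13032) + (1/9)(0.042553) = 0.46868.

0.4687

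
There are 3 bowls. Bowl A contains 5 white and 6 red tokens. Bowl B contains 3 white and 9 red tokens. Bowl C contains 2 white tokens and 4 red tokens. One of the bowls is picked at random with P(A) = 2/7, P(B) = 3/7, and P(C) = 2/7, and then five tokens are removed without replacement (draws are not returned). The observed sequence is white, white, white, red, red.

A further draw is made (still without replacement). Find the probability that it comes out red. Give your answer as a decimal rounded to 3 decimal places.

0.725

Under each hypothesis, the probability of the observed sequence is: P(data | bowl A) = (5/11)(4/10)(3/9)(6/8)(5/7) = 0.032468; P(data | bowl B) = (3/12)(2/11)(1/10)(9/9)(8/8) = 0.0045455; P(data | bowl C) = (2/6)(1/5)(0/4) = 0.
The prior-weighted likelihoods are 2/7 · 0.032468 = 0.0092764, 3/7 · 0.0045455 = 0.0019481, 2/7 · 0 = 0; these sum to 0.011224.
Dividing through by the total gives posterior P(bowl A | data) = 0.82645, P(bowl B | data) = 0.17355, P(bowl C | data) = 0.
So P(red next | data) = Σ P(red next | H) P(H | data) = (2/3)(0.82645) + (1)(0.17355) = 0.72452.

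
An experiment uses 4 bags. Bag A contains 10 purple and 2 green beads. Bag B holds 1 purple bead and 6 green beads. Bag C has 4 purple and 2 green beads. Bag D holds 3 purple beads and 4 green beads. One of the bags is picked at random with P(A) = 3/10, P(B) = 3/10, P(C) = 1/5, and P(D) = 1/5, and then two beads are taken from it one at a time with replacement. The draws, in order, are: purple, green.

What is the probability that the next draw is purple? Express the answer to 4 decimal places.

0.5272

Compute the likelihood of the observed sequence for each case: P(data | bag A) = (10/12)(2/12) = 0.13889; P(data | bag B) = (1/7)(6/7) = 0.12245; P(data | bag C) = (4/6)(2/6) = 0.22222; P(data | bag D) = (3/7)(4/7) = 0.2449.
Weighting by the prior gives 3/10 · 0.13889 = 0.041667, 3/10 · 0.12245 = 0.036735, 1/5 · 0.22222 = 0.044444, 1/5 · 0.2449 = 0.04898; these sum to 0.17183.
Normalising, the posterior is P(bag A | data) = 0.24249, P(bag B | data) = 0.21379, P(bag C | data) = 0.25866, P(bag D | data) = 0.28505.
The predictive probability is P(purple next | data) = (5/6)(0.24249) + (1/7)(0.21379) + (2/3)(0.25866) + (3/7)(0.28505) = 0.52723.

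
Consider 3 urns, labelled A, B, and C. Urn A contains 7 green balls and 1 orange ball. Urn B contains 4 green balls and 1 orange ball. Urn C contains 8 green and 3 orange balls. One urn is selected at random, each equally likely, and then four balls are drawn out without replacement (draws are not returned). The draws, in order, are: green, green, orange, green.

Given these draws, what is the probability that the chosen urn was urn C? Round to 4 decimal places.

Compute the likelihood of the observed sequence for each case: P(data | urn A) = (7/8)(6/7)(1/6)(5/5) = 0.125; P(data | urn B) = (4/5)(3/4)(1/3)(2/2) = 0.2; P(data | urn C) = (8/11)(7/10)(3/9)(6/8) = 0.12727.
Multiplying each by its prior: 1/3 · 0.125 = 0.041667, 1/3 · 0.2 = 0.066667, 1/3 · 0.12727 = 0.042424; summing to 0.15076.
Hence P(urn C | data) = (0.042424) / (0.15076) = 0.28141.

0.2814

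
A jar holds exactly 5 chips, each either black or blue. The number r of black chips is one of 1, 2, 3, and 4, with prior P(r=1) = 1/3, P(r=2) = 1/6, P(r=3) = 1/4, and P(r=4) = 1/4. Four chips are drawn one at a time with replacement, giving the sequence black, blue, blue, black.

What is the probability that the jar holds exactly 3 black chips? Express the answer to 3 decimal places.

The likelihood of the observed sequence under each hypothesis: P(data | r = 1) = (1/5)(4/5)(4/5)(1/5) = 0.0256; P(data | r = 2) = (2/5)(3/5)(3/5)(2/5) = 0.0576; P(data | r = 3) = (3/5)(2/5)(2/5)(3/5) = 0.0576; P(data | r = 4) = (4/5)(1/5)(1/5)(4/5) = 0.0256.
The prior-weighted likelihoods are 1/3 · 0.0256 = 0.0085333, 1/6 · 0.0576 = 0.0096, 1/4 · 0.0576 = 0.0144, 1/4 · 0.0256 = 0.0064; with total 0.038933.
By Bayes' rule, P(r = 3 | data) = (0.0144) / (0.038933) = 0.36986.

0.370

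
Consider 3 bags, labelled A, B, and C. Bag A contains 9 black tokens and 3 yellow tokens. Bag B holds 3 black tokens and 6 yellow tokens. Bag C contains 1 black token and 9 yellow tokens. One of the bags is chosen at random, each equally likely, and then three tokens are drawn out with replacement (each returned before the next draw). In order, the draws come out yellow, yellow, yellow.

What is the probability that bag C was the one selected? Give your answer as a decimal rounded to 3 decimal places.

Compute the likelihood of the observed sequence for each case: P(data | bag A) = (3/12)(3/12)(3/12) = 0.015625; P(data | bag B) = (6/9)(6/9)(6/9) = 0.2963; P(data | bag C) = (9/10)(9/10)(9/10) = 0.729.
The prior-weighted likelihoods are 1/3 · 0.015625 = 0.0052083, 1/3 · 0.2963 = 0.098765, 1/3 · 0.729 = 0.243; with total 0.34697.
So P(bag C | data) = (0.243) / (0.34697) = 0.70034.

0.700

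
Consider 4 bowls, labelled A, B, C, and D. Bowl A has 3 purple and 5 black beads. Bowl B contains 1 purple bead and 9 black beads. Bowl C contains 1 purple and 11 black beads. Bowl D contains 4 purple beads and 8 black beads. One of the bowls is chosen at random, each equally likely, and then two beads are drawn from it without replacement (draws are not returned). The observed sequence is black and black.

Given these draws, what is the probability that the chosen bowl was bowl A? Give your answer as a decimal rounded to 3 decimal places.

The likelihood of the observed sequence under each hypothesis: P(data | bowl A) = (5/8)(4/7) = 0.35714; P(data | bowl B) = (9/10)(8/9) = 0.8; P(data | bowl C) = (11/12)(10/11) = 0.83333; P(data | bowl D) = (8/12)(7/11) = 0.42424.
Weighting by the prior gives 1/4 · 0.35714 = 0.089286, 1/4 · 0.8 = 0.2, 1/4 · 0.83333 = 0.20833, 1/4 · 0.42424 = 0.10606; summing to 0.60368.
So P(bowl A | data) = (0.089286) / (0.60368) = 0.1479.

0.148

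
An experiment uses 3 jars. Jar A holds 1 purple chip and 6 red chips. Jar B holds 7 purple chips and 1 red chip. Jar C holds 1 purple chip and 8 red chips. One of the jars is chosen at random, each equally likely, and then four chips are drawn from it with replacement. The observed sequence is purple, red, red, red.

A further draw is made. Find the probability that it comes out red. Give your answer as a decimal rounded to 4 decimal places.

For each hypothesis, P(data | H) works out to: P(data | jar A) = (1/7)(6/7)(6/7)(6/7) = 0.089963; P(data | jar B) = (7/8)(1/8)(1/8)(1/8) = 0.001709; P(data | jar C) = (1/9)(8/9)(8/9)(8/9) = 0.078037.
The prior-weighted likelihoods are 1/3 · 0.089963 = 0.029988, 1/3 · 0.001709 = 0.00056966, 1/3 · 0.078037 = 0.026012; these sum to 0.056569.
Dividing through by the total gives posterior P(jar A | data) = 0.5301, P(jar B | data) = 0.01007, P(jar C | data) = 0.45983.
Averaging over the posterior, P(red next | data) = (6/7)(0.5301) + (1/8)(0.01007) + (8/9)(0.45983) = 0.86437.

0.8644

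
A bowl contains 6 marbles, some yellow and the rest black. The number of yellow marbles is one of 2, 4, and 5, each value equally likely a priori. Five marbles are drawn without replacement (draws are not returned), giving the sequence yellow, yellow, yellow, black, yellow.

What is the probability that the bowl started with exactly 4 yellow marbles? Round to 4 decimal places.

Under each hypothesis, the probability of the observed sequence is: P(data | r = 2) = (2/6)(1/5)(0/4) = 0; P(data | r = 4) = (4/6)(3/5)(2/4)(2/3)(1/2) = 1/15; P(data | r = 5) = (5/6)(4/5)(3/4)(1/3)(2/2) = 1/6.
Weighting by the prior gives 1/3 · 0 = 0, 1/3 · 1/15 = 1/45, 1/3 · 1/6 = 1/18; these sum to 7/90.
So P(r = 4 | data) = (1/45) / (7/90) = 2/7.

0.2857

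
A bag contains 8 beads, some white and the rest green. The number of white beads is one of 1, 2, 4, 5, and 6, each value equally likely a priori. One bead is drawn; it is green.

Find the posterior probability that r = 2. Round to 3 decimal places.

0.273

The likelihood of this draw under each hypothesis: P(data | r = 1) = (7/8) = 7/8; P(data | r = 2) = (6/8) = 3/4; P(data | r = 4) = (4/8) = 1/2; P(data | r = 5) = (3/8) = 3/8; P(data | r = 6) = (2/8) = 1/4.
Multiplying each by its prior: 1/5 · 7/8 = 7/40, 1/5 · 3/4 = 3/20, 1/5 · 1/2 = 1/10, 1/5 · 3/8 = 3/40, 1/5 · 1/4 = 1/20; with total 11/20.
So P(r = 2 | data) = (3/20) / (11/20) = 3/11.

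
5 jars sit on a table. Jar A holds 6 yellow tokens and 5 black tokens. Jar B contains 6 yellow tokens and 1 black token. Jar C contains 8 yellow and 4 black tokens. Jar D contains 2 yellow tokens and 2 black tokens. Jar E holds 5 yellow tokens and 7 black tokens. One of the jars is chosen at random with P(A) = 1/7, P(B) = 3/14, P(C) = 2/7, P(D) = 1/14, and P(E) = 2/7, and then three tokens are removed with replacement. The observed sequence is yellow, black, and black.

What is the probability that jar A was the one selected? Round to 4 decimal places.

0.1780

Compute the likelihood of the observed sequence for each case: P(data | jar A) = (6/11)(5/11)(5/11) = 0.1127; P(data | jar B) = (6/7)(1/7)(1/7) = 0.017493; P(data | jar C) = (8/12)(4/12)(4/12) = 0.074074; P(data | jar D) = (2/4)(2/4)(2/4) = 0.125; P(data | jar E) = (5/12)(7/12)(7/12) = 0.14178.
Multiplying each by its prior: 1/7 · 0.1127 = 0.0161, 3/14 · 0.017493 = 0.0037484, 2/7 · 0.074074 = 0.021164, 1/14 · 0.125 = 0.0089286, 2/7 · 0.14178 = 0.040509; summing to 0.09045.
Hence P(jar A | data) = (0.0161) / (0.09045) = 0.17799.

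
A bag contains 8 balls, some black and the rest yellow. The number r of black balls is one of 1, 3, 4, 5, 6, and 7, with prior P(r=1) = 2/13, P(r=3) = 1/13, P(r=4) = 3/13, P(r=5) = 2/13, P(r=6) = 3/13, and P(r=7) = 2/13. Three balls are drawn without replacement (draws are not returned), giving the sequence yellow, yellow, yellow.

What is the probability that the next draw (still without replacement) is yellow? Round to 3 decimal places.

For each hypothesis, P(data | H) works out to: P(data | r = 1) = (7/8)(6/7)(5/6) = 5/8; P(data | r = 3) = (5/8)(4/7)(3/6) = 5/28; P(data | r = 4) = (4/8)(3/7)(2/6) = 1/14; P(data | r = 5) = (3/8)(2/7)(1/6) = 1/56; P(data | r = 6) = (2/8)(1/7)(0/6) = 0; P(data | r = 7) = (1/8)(0/7) = 0.
The prior-weighted likelihoods are 2/13 · 5/8 = 5/52, 1/13 · 5/28 = 5/364, 3/13 · 1/14 = 3/182, 2/13 · 1/56 = 1/364, 3/13 · 0 = 0, 2/13 · 0 = 0; summing to 47/364.
The posterior is then P(r = 1 | data) = 35/47, P(r = 3 | data) = 5/47, P(r = 4 | data) = 6/47, P(r = 5 | data) = 1/47, P(r = 6 | data) = 0, P(r = 7 | data) = 0.
The predictive probability is P(yellow next | data) = (4/5)(35/47) + (2/5)(5/47) + (1/5)(6/47) + (0)(1/47) = 156/235.

0.664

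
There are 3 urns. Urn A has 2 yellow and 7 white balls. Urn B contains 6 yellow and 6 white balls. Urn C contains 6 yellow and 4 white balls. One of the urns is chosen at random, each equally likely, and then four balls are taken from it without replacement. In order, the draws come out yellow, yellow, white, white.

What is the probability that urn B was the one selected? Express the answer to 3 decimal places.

For each hypothesis, P(data | H) works out to: P(data | urn A) = (2/9)(1/8)(7/7)(6/6) = 0.027778; P(data | urn B) = (6/12)(5/11)(6/10)(5/9) = 0.075758; P(data | urn C) = (6/10)(5/9)(4/8)(3/7) = 0.071429.
Multiplying each by its prior: 1/3 · 0.027778 = 0.0092593, 1/3 · 0.075758 = 0.025253, 1/3 · 0.071429 = 0.02381; with total 0.058321.
Therefore the posterior P(urn B | data) = (0.025253) / (0.058321) = 0.43299.

0.433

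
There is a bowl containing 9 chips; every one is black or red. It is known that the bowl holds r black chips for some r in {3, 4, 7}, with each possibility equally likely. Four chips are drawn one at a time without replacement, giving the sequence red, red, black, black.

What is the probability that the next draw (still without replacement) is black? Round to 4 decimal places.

Under each hypothesis, the probability of the observed sequence is: P(data | r = 3) = (6/9)(5/8)(3/7)(2/6) = 5/84; P(data | r = 4) = (5/9)(4/8)(4/7)(3/6) = 5/63; P(data | r = 7) = (2/9)(1/8)(7/7)(6/6) = 1/36.
Multiplying each by its prior: 1/3 · 5/84 = 5/252, 1/3 · 5/63 = 5/189, 1/3 · 1/36 = 1/108; summing to 1/18.
Normalising, the posterior is P(r = 3 | data) = 5/14, P(r = 4 | data) = 10/21, P(r = 7 | data) = 1/6.
Averaging over the posterior, P(black next | data) = (1/5)(5/14) + (2/5)(10/21) + (1)(1/6) = 3/7.

0.4286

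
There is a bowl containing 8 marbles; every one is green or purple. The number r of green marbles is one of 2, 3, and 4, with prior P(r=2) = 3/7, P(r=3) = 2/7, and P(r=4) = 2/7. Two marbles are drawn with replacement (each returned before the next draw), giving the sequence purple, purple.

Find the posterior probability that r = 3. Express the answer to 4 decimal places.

For each hypothesis, P(data | H) works out to: P(data | r = 2) = (6/8)(6/8) = 9/16; P(data | r = 3) = (5/8)(5/8) = 25/64; P(data | r = 4) = (4/8)(4/8) = 1/4.
The prior-weighted likelihoods are 3/7 · 9/16 = 27/112, 2/7 · 25/64 = 25/224, 2/7 · 1/4 = 1/14; these sum to 95/224.
Hence P(r = 3 | data) = (25/224) / (95/224) = 5/19.

0.2632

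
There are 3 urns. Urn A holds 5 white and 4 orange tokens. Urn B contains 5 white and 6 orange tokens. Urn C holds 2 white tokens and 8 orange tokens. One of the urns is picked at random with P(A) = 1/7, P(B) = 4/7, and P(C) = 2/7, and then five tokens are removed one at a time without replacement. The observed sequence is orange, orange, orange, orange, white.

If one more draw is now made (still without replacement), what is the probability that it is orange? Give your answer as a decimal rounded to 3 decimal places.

Under each hypothesis, the probability of the observed sequence is: P(data | urn A) = (4/9)(3/8)(2/7)(1/6)(5/5) = 0.0079365; P(data | urn B) = (6/11)(5/10)(4/9)(3/8)(5/7) = 0.032468; P(data | urn C) = (8/10)(7/9)(6/8)(5/7)(2/6) = 0.11111.
The prior-weighted likelihoods are 1/7 · 0.0079365 = 0.0011338, 4/7 · 0.032468 = 0.018553, 2/7 · 0.11111 = 0.031746; these sum to 0.051433.
Dividing through by the total gives posterior P(urn A | data) = 0.022044, P(urn B | data) = 0.36072, P(urn C | data) = 0.61723.
So P(orange next | data) = Σ P(orange next | H) P(H | data) = (0)(0.022044) + (1/3)(0.36072) + (4/5)(0.61723) = 0.61403.

0.614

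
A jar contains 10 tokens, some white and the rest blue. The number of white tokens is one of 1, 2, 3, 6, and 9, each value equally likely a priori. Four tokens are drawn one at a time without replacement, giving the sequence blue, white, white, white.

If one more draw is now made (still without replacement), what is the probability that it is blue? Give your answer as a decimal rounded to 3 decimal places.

For each hypothesis, P(data | H) works out to: P(data | r = 1) = (9/10)(1/9)(0/8) = 0; P(data | r = 2) = (8/10)(2/9)(1/8)(0/7) = 0; P(data | r = 3) = (7/10)(3/9)(2/8)(1/7) = 0.0083333; P(data | r = 6) = (4/10)(6/9)(5/8)(4/7) = 0.095238; P(data | r = 9) = (1/10)(9/9)(8/8)(7/7) = 0.1.
Multiplying each by its prior: 1/5 · 0 = 0, 1/5 · 0 = 0, 1/5 · 0.0083333 = 0.0016667, 1/5 · 0.095238 = 0.019048, 1/5 · 0.1 = 0.02; with total 0.040714.
Normalising, the posterior is P(r = 1 | data) = 0, P(r = 2 | data) = 0, P(r = 3 | data) = 0.040936, P(r = 6 | data) = 0.46784, P(r = 9 | data) = 0.49123.
Averaging over the posterior, P(blue next | data) = (1)(0.040936) + (1/2)(0.46784) + (0)(0.49123) = 0.27485.

0.275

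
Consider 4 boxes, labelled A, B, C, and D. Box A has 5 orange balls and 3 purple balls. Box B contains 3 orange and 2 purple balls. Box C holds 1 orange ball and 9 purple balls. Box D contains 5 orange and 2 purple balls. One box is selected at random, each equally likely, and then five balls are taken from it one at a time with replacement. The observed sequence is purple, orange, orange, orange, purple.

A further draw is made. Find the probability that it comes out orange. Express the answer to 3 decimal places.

For each hypothesis, P(data | H) works out to: P(data | box A) = (3/8)(5/8)(5/8)(5/8)(3/8) = 0.034332; P(data | box B) = (2/5)(3/5)(3/5)(3/5)(2/5) = 0.03456; P(data | box C) = (9/10)(1/10)(1/10)(1/10)(9/10) = 0.00081; P(data | box D) = (2/7)(5/7)(5/7)(5/7)(2/7) = 0.02975.
Weighting by the prior gives 1/4 · 0.034332 = 0.0085831, 1/4 · 0.03456 = 0.00864, 1/4 · 0.00081 = 0.0002025, 1/4 · 0.02975 = 0.0074374; with total 0.024863.
Dividing through by the total gives posterior P(box A | data) = 0.34522, P(box B | data) = 0.34751, P(box C | data) = 0.0081447, P(box D | data) = 0.29913.
The predictive probability is P(orange next | data) = (5/8)(0.34522) + (3/5)(0.34751) + (1/10)(0.0081447) + (5/7)(0.29913) = 0.63874.

0.639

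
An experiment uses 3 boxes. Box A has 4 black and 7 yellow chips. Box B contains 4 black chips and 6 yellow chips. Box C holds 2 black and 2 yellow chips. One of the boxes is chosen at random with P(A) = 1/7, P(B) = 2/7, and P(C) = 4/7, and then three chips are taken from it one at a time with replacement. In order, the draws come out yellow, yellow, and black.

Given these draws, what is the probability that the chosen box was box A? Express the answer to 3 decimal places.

For each hypothesis, P(data | H) works out to: P(data | box A) = (7/11)(7/11)(4/11) = 0.14726; P(data | box B) = (6/10)(6/10)(4/10) = 0.144; P(data | box C) = (2/4)(2/4)(2/4) = 0.125.
The prior-weighted likelihoods are 1/7 · 0.14726 = 0.021037, 2/7 · 0.144 = 0.041143, 4/7 · 0.125 = 0.071429; summing to 0.13361.
By Bayes' rule, P(box A | data) = (0.021037) / (0.13361) = 0.15745.

0.157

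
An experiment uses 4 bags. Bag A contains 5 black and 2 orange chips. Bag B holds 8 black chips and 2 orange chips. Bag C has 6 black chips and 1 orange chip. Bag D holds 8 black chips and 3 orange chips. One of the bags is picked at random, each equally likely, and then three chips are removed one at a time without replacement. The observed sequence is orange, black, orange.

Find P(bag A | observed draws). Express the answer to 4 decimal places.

0.4024

Under each hypothesis, the probability of the observed sequence is: P(data | bag A) = (2/7)(5/6)(1/5) = 0.047619; P(data | bag B) = (2/10)(8/9)(1/8) = 0.022222; P(data | bag C) = (1/7)(6/6)(0/5) = 0; P(data | bag D) = (3/11)(8/10)(2/9) = 0.048485.
Weighting by the prior gives 1/4 · 0.047619 = 0.011905, 1/4 · 0.022222 = 0.0055556, 1/4 · 0 = 0, 1/4 · 0.048485 = 0.012121; with total 0.029582.
Hence P(bag A | data) = (0.011905) / (0.029582) = 0.40244.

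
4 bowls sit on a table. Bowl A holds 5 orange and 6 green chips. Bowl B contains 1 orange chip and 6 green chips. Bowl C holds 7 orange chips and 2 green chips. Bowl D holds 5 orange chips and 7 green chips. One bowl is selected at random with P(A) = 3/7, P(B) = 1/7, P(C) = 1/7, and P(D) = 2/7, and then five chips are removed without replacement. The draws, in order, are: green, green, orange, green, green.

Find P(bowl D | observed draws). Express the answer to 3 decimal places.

Under each hypothesis, the probability of the observed sequence is: P(data | bowl A) = (6/11)(5/10)(5/9)(4/8)(3/7) = 0.032468; P(data | bowl B) = (6/7)(5/6)(1/5)(4/4)(3/3) = 0.14286; P(data | bowl C) = (2/9)(1/8)(7/7)(0/6) = 0; P(data | bowl D) = (7/12)(6/11)(5/10)(5/9)(4/8) = 0.044192.
Multiplying each by its prior: 3/7 · 0.032468 = 0.013915, 1/7 · 0.14286 = 0.020408, 1/7 · 0 = 0, 2/7 · 0.044192 = 0.012626; these sum to 0.046949.
Hence P(bowl D | data) = (0.012626) / (0.046949) = 0.26894.

0.269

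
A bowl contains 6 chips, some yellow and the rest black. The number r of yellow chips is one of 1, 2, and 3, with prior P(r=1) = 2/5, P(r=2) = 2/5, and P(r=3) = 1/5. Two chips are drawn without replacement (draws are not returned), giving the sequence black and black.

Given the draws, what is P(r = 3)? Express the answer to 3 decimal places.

Compute the likelihood of the observed sequence for each case: P(data | r = 1) = (5/6)(4/5) = 2/3; P(data | r = 2) = (4/6)(3/5) = 2/5; P(data | r = 3) = (3/6)(2/5) = 1/5.
Weighting by the prior gives 2/5 · 2/3 = 4/15, 2/5 · 2/5 = 4/25, 1/5 · 1/5 = 1/25; with total 7/15.
Therefore the posterior P(r = 3 | data) = (1/25) / (7/15) = 3/35.

0.086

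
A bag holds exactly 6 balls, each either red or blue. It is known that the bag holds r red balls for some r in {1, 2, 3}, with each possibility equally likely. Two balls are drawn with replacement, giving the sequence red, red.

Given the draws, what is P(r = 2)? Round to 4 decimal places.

The likelihood of the observed sequence under each hypothesis: P(data | r = 1) = (1/6)(1/6) = 1/36; P(data | r = 2) = (2/6)(2/6) = 1/9; P(data | r = 3) = (3/6)(3/6) = 1/4.
Weighting by the prior gives 1/3 · 1/36 = 1/108, 1/3 · 1/9 = 1/27, 1/3 · 1/4 = 1/12; summing to 7/54.
So P(r = 2 | data) = (1/27) / (7/54) = 2/7.

0.2857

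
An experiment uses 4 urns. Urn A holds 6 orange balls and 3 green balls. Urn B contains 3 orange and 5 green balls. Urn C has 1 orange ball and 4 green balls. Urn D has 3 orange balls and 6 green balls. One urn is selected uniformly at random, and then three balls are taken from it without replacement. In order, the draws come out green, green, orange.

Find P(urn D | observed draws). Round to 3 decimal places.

For each hypothesis, P(data | H) works out to: P(data | urn A) = (3/9)(2/8)(6/7) = 1/14; P(data | urn B) = (5/8)(4/7)(3/6) = 5/28; P(data | urn C) = (4/5)(3/4)(1/3) = 1/5; P(data | urn D) = (6/9)(5/8)(3/7) = 5/28.
The prior-weighted likelihoods are 1/4 · 1/14 = 1/56, 1/4 · 5/28 = 5/112, 1/4 · 1/5 = 1/20, 1/4 · 5/28 = 5/112; these sum to 11/70.
So P(urn D | data) = (5/112) / (11/70) = 25/88.

0.284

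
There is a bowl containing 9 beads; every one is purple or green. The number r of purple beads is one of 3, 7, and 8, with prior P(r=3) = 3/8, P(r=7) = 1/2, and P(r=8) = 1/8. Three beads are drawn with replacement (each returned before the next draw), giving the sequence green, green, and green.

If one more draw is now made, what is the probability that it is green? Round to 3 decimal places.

0.645

For each hypothesis, P(data | H) works out to: P(data | r = 3) = (6/9)(6/9)(6/9) = 0.2963; P(data | r = 7) = (2/9)(2/9)(2/9) = 0.010974; P(data | r = 8) = (1/9)(1/9)(1/9) = 0.0013717.
Weighting by the prior gives 3/8 · 0.2963 = 0.11111, 1/2 · 0.010974 = 0.005487, 1/8 · 0.0013717 = 0.00017147; these sum to 0.11677.
Dividing through by the total gives posterior P(r = 3 | data) = 0.95154, P(r = 7 | data) = 0.04699, P(r = 8 | data) = 0.0014684.
So P(green next | data) = Σ P(green next | H) P(H | data) = (2/3)(0.95154) + (2/9)(0.04699) + (1/9)(0.0014684) = 0.64497.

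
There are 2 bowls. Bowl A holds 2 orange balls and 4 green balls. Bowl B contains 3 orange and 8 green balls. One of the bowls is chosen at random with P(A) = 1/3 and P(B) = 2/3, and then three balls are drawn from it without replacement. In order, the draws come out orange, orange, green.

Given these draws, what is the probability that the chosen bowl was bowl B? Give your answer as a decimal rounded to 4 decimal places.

0.5926

The likelihood of the observed sequence under each hypothesis: P(data | bowl A) = (2/6)(1/5)(4/4) = 1/15; P(data | bowl B) = (3/11)(2/10)(8/9) = 8/165.
Multiplying each by its prior: 1/3 · 1/15 = 1/45, 2/3 · 8/165 = 16/495; summing to 3/55.
By Bayes' rule, P(bowl B | data) = (16/495) / (3/55) = 16/27.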